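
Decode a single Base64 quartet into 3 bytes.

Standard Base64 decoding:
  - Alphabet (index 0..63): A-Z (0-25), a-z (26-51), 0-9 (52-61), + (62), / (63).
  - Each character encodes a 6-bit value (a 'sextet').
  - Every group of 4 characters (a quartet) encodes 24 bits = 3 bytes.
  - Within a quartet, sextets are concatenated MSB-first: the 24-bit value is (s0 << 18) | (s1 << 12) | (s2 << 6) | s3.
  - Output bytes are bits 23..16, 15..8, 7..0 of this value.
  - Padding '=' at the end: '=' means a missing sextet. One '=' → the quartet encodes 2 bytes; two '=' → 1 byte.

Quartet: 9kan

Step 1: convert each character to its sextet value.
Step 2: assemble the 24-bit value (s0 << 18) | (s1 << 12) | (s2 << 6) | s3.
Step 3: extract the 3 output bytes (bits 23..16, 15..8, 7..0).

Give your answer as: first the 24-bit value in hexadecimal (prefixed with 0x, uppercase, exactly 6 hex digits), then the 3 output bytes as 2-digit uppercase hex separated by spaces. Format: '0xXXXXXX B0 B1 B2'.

Answer: 0xF646A7 F6 46 A7

Derivation:
Sextets: 9=61, k=36, a=26, n=39
24-bit: (61<<18) | (36<<12) | (26<<6) | 39
      = 0xF40000 | 0x024000 | 0x000680 | 0x000027
      = 0xF646A7
Bytes: (v>>16)&0xFF=F6, (v>>8)&0xFF=46, v&0xFF=A7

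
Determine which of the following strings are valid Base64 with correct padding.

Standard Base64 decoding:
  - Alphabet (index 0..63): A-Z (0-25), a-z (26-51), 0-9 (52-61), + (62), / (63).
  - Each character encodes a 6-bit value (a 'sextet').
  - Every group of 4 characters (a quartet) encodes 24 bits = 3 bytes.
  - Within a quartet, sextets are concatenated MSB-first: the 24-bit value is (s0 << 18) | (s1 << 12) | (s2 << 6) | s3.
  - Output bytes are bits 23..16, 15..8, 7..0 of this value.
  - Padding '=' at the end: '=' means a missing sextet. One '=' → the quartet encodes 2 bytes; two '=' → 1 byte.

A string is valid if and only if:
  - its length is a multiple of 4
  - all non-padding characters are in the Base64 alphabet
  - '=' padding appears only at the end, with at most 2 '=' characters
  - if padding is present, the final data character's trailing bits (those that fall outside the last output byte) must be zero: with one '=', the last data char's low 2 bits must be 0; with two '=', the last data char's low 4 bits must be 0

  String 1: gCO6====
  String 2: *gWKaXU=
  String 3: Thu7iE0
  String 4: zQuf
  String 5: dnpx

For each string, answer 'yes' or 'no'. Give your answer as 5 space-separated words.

Answer: no no no yes yes

Derivation:
String 1: 'gCO6====' → invalid (4 pad chars (max 2))
String 2: '*gWKaXU=' → invalid (bad char(s): ['*'])
String 3: 'Thu7iE0' → invalid (len=7 not mult of 4)
String 4: 'zQuf' → valid
String 5: 'dnpx' → valid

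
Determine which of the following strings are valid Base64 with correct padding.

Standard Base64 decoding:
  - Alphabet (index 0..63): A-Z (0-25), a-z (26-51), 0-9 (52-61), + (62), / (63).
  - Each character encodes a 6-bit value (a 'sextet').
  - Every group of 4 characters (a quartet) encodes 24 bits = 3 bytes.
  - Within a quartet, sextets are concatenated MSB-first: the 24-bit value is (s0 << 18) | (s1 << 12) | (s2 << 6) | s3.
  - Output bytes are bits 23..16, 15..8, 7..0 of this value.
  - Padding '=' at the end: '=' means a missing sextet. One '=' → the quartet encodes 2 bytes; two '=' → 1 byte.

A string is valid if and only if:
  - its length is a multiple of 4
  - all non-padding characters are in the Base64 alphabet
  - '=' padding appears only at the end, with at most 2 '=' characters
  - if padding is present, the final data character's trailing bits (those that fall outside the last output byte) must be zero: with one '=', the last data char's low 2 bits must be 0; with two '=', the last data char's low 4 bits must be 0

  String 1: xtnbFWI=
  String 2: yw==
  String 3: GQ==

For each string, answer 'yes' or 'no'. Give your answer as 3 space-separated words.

Answer: yes yes yes

Derivation:
String 1: 'xtnbFWI=' → valid
String 2: 'yw==' → valid
String 3: 'GQ==' → valid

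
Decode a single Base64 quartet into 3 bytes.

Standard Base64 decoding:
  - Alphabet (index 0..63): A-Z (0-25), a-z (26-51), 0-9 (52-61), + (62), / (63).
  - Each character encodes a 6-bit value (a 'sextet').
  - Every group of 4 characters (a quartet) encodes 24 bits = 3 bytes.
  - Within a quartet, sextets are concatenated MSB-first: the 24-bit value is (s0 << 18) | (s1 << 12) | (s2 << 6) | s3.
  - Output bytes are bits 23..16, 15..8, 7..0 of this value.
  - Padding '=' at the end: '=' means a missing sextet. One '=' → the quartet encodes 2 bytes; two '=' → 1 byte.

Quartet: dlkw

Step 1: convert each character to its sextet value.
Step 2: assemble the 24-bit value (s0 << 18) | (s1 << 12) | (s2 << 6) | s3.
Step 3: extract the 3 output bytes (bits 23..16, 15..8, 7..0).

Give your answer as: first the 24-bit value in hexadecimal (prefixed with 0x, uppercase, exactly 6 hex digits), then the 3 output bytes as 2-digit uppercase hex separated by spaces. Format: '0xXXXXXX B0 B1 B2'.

Sextets: d=29, l=37, k=36, w=48
24-bit: (29<<18) | (37<<12) | (36<<6) | 48
      = 0x740000 | 0x025000 | 0x000900 | 0x000030
      = 0x765930
Bytes: (v>>16)&0xFF=76, (v>>8)&0xFF=59, v&0xFF=30

Answer: 0x765930 76 59 30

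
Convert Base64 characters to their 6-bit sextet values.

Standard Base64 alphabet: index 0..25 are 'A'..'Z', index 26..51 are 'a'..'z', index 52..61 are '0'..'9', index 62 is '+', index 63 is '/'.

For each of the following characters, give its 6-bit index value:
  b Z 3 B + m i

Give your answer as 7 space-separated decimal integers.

Answer: 27 25 55 1 62 38 34

Derivation:
'b': a..z range, 26 + ord('b') − ord('a') = 27
'Z': A..Z range, ord('Z') − ord('A') = 25
'3': 0..9 range, 52 + ord('3') − ord('0') = 55
'B': A..Z range, ord('B') − ord('A') = 1
'+': index 62
'm': a..z range, 26 + ord('m') − ord('a') = 38
'i': a..z range, 26 + ord('i') − ord('a') = 34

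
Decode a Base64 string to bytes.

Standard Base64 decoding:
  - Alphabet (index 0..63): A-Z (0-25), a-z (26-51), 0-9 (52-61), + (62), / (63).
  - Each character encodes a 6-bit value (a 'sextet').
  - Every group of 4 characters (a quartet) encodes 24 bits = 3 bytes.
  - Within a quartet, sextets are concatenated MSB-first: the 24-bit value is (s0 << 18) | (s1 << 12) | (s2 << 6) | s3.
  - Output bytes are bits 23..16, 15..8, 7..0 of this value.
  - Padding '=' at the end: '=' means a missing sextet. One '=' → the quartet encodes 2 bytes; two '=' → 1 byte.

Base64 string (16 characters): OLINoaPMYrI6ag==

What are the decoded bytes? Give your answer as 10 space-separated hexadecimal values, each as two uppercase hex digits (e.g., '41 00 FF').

After char 0 ('O'=14): chars_in_quartet=1 acc=0xE bytes_emitted=0
After char 1 ('L'=11): chars_in_quartet=2 acc=0x38B bytes_emitted=0
After char 2 ('I'=8): chars_in_quartet=3 acc=0xE2C8 bytes_emitted=0
After char 3 ('N'=13): chars_in_quartet=4 acc=0x38B20D -> emit 38 B2 0D, reset; bytes_emitted=3
After char 4 ('o'=40): chars_in_quartet=1 acc=0x28 bytes_emitted=3
After char 5 ('a'=26): chars_in_quartet=2 acc=0xA1A bytes_emitted=3
After char 6 ('P'=15): chars_in_quartet=3 acc=0x2868F bytes_emitted=3
After char 7 ('M'=12): chars_in_quartet=4 acc=0xA1A3CC -> emit A1 A3 CC, reset; bytes_emitted=6
After char 8 ('Y'=24): chars_in_quartet=1 acc=0x18 bytes_emitted=6
After char 9 ('r'=43): chars_in_quartet=2 acc=0x62B bytes_emitted=6
After char 10 ('I'=8): chars_in_quartet=3 acc=0x18AC8 bytes_emitted=6
After char 11 ('6'=58): chars_in_quartet=4 acc=0x62B23A -> emit 62 B2 3A, reset; bytes_emitted=9
After char 12 ('a'=26): chars_in_quartet=1 acc=0x1A bytes_emitted=9
After char 13 ('g'=32): chars_in_quartet=2 acc=0x6A0 bytes_emitted=9
Padding '==': partial quartet acc=0x6A0 -> emit 6A; bytes_emitted=10

Answer: 38 B2 0D A1 A3 CC 62 B2 3A 6A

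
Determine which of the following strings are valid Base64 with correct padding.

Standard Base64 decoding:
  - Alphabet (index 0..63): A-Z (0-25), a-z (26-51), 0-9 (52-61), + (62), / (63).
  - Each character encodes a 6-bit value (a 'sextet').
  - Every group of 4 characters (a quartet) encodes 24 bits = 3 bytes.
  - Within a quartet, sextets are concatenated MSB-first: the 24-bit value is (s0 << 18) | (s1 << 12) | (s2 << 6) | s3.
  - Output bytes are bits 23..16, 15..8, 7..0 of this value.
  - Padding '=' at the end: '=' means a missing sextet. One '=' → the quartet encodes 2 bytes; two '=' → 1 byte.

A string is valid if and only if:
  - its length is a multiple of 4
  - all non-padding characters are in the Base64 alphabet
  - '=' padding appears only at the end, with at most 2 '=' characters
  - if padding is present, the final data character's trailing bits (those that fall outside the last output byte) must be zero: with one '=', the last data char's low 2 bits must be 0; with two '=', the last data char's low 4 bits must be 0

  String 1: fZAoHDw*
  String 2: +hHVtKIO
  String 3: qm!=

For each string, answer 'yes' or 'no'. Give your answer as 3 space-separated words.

Answer: no yes no

Derivation:
String 1: 'fZAoHDw*' → invalid (bad char(s): ['*'])
String 2: '+hHVtKIO' → valid
String 3: 'qm!=' → invalid (bad char(s): ['!'])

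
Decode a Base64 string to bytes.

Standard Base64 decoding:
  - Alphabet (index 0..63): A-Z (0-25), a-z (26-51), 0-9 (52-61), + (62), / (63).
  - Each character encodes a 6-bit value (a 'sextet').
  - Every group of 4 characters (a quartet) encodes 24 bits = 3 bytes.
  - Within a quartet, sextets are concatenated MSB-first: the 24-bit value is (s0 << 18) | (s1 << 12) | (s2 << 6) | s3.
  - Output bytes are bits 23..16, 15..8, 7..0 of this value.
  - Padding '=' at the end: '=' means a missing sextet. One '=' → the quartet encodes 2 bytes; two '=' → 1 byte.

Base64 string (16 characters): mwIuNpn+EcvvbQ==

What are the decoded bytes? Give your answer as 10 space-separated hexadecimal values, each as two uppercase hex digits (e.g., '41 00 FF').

After char 0 ('m'=38): chars_in_quartet=1 acc=0x26 bytes_emitted=0
After char 1 ('w'=48): chars_in_quartet=2 acc=0x9B0 bytes_emitted=0
After char 2 ('I'=8): chars_in_quartet=3 acc=0x26C08 bytes_emitted=0
After char 3 ('u'=46): chars_in_quartet=4 acc=0x9B022E -> emit 9B 02 2E, reset; bytes_emitted=3
After char 4 ('N'=13): chars_in_quartet=1 acc=0xD bytes_emitted=3
After char 5 ('p'=41): chars_in_quartet=2 acc=0x369 bytes_emitted=3
After char 6 ('n'=39): chars_in_quartet=3 acc=0xDA67 bytes_emitted=3
After char 7 ('+'=62): chars_in_quartet=4 acc=0x3699FE -> emit 36 99 FE, reset; bytes_emitted=6
After char 8 ('E'=4): chars_in_quartet=1 acc=0x4 bytes_emitted=6
After char 9 ('c'=28): chars_in_quartet=2 acc=0x11C bytes_emitted=6
After char 10 ('v'=47): chars_in_quartet=3 acc=0x472F bytes_emitted=6
After char 11 ('v'=47): chars_in_quartet=4 acc=0x11CBEF -> emit 11 CB EF, reset; bytes_emitted=9
After char 12 ('b'=27): chars_in_quartet=1 acc=0x1B bytes_emitted=9
After char 13 ('Q'=16): chars_in_quartet=2 acc=0x6D0 bytes_emitted=9
Padding '==': partial quartet acc=0x6D0 -> emit 6D; bytes_emitted=10

Answer: 9B 02 2E 36 99 FE 11 CB EF 6D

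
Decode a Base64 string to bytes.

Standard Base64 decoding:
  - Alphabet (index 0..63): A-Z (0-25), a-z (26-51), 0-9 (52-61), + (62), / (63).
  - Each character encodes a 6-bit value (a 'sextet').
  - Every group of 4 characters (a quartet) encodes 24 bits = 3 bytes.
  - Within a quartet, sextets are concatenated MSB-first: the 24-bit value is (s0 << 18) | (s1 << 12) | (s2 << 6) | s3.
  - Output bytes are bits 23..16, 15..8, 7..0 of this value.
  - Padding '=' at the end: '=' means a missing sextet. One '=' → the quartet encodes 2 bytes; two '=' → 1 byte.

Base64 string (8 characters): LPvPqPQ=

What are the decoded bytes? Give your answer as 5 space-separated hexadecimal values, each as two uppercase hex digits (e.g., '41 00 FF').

After char 0 ('L'=11): chars_in_quartet=1 acc=0xB bytes_emitted=0
After char 1 ('P'=15): chars_in_quartet=2 acc=0x2CF bytes_emitted=0
After char 2 ('v'=47): chars_in_quartet=3 acc=0xB3EF bytes_emitted=0
After char 3 ('P'=15): chars_in_quartet=4 acc=0x2CFBCF -> emit 2C FB CF, reset; bytes_emitted=3
After char 4 ('q'=42): chars_in_quartet=1 acc=0x2A bytes_emitted=3
After char 5 ('P'=15): chars_in_quartet=2 acc=0xA8F bytes_emitted=3
After char 6 ('Q'=16): chars_in_quartet=3 acc=0x2A3D0 bytes_emitted=3
Padding '=': partial quartet acc=0x2A3D0 -> emit A8 F4; bytes_emitted=5

Answer: 2C FB CF A8 F4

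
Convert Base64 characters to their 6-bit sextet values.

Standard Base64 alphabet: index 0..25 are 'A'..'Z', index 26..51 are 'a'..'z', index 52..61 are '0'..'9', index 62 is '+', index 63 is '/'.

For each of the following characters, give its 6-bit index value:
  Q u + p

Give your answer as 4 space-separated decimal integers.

Answer: 16 46 62 41

Derivation:
'Q': A..Z range, ord('Q') − ord('A') = 16
'u': a..z range, 26 + ord('u') − ord('a') = 46
'+': index 62
'p': a..z range, 26 + ord('p') − ord('a') = 41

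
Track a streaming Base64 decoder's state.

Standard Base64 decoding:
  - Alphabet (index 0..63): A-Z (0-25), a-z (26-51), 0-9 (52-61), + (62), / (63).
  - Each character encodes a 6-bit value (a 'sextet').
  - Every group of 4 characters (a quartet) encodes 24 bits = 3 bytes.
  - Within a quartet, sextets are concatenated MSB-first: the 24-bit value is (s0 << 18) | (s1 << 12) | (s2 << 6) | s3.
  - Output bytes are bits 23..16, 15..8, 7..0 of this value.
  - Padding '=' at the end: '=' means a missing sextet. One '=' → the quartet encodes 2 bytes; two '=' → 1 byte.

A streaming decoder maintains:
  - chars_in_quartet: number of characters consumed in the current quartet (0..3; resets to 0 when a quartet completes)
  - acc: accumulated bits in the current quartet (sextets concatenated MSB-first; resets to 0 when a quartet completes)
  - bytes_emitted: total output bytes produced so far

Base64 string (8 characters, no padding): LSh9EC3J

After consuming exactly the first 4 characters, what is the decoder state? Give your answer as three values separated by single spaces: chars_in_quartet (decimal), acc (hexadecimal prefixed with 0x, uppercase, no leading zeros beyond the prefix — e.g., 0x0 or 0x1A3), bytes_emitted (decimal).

After char 0 ('L'=11): chars_in_quartet=1 acc=0xB bytes_emitted=0
After char 1 ('S'=18): chars_in_quartet=2 acc=0x2D2 bytes_emitted=0
After char 2 ('h'=33): chars_in_quartet=3 acc=0xB4A1 bytes_emitted=0
After char 3 ('9'=61): chars_in_quartet=4 acc=0x2D287D -> emit 2D 28 7D, reset; bytes_emitted=3

Answer: 0 0x0 3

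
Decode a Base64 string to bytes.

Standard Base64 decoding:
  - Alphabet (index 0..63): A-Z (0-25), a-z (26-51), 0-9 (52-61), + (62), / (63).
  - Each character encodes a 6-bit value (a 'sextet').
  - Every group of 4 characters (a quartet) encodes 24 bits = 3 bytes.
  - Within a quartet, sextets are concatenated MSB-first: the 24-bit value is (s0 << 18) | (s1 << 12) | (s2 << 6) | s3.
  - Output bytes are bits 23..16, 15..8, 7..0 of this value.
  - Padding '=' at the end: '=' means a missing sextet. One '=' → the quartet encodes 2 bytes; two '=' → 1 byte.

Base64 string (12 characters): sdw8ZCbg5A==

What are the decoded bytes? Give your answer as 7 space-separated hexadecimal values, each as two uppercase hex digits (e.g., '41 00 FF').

After char 0 ('s'=44): chars_in_quartet=1 acc=0x2C bytes_emitted=0
After char 1 ('d'=29): chars_in_quartet=2 acc=0xB1D bytes_emitted=0
After char 2 ('w'=48): chars_in_quartet=3 acc=0x2C770 bytes_emitted=0
After char 3 ('8'=60): chars_in_quartet=4 acc=0xB1DC3C -> emit B1 DC 3C, reset; bytes_emitted=3
After char 4 ('Z'=25): chars_in_quartet=1 acc=0x19 bytes_emitted=3
After char 5 ('C'=2): chars_in_quartet=2 acc=0x642 bytes_emitted=3
After char 6 ('b'=27): chars_in_quartet=3 acc=0x1909B bytes_emitted=3
After char 7 ('g'=32): chars_in_quartet=4 acc=0x6426E0 -> emit 64 26 E0, reset; bytes_emitted=6
After char 8 ('5'=57): chars_in_quartet=1 acc=0x39 bytes_emitted=6
After char 9 ('A'=0): chars_in_quartet=2 acc=0xE40 bytes_emitted=6
Padding '==': partial quartet acc=0xE40 -> emit E4; bytes_emitted=7

Answer: B1 DC 3C 64 26 E0 E4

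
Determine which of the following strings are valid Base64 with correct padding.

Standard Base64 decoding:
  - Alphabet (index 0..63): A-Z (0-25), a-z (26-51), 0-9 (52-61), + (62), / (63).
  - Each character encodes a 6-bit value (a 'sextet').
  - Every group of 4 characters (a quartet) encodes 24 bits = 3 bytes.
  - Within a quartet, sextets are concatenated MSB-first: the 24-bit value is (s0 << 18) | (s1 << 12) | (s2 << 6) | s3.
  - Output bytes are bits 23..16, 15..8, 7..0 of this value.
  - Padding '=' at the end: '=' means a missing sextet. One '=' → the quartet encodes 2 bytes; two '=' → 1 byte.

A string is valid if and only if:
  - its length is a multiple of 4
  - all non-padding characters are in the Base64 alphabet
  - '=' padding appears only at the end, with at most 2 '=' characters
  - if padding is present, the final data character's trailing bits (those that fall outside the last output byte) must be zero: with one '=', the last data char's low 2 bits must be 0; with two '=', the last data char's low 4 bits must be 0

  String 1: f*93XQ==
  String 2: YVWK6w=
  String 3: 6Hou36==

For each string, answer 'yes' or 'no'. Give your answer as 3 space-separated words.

String 1: 'f*93XQ==' → invalid (bad char(s): ['*'])
String 2: 'YVWK6w=' → invalid (len=7 not mult of 4)
String 3: '6Hou36==' → invalid (bad trailing bits)

Answer: no no no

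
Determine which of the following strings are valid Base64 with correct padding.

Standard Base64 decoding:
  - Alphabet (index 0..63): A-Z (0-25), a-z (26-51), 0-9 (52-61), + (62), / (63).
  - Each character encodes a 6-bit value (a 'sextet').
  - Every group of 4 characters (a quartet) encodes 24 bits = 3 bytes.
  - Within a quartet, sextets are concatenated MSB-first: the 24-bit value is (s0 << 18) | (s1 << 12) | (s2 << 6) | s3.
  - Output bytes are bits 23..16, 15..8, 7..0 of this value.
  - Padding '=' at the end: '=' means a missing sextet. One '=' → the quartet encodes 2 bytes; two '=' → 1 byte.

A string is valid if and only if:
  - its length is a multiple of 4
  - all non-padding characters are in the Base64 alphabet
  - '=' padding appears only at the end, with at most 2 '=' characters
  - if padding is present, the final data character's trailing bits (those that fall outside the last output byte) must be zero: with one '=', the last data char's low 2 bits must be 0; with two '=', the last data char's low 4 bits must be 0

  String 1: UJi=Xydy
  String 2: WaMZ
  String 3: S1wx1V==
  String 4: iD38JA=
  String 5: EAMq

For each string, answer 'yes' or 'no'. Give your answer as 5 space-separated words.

Answer: no yes no no yes

Derivation:
String 1: 'UJi=Xydy' → invalid (bad char(s): ['=']; '=' in middle)
String 2: 'WaMZ' → valid
String 3: 'S1wx1V==' → invalid (bad trailing bits)
String 4: 'iD38JA=' → invalid (len=7 not mult of 4)
String 5: 'EAMq' → valid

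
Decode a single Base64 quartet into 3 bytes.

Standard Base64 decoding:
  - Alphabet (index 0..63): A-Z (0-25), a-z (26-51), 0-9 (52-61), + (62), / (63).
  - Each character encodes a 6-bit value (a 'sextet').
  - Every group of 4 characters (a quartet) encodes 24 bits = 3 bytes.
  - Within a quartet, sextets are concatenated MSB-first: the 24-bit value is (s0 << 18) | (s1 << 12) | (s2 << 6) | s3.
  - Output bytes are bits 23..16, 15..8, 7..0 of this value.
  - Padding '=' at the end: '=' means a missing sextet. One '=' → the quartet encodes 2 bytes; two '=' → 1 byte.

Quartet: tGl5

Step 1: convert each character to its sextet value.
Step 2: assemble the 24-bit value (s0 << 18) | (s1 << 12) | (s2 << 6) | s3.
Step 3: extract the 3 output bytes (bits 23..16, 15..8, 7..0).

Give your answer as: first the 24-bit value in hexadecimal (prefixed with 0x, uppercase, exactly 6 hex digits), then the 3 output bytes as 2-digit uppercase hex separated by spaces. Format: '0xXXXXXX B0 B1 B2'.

Answer: 0xB46979 B4 69 79

Derivation:
Sextets: t=45, G=6, l=37, 5=57
24-bit: (45<<18) | (6<<12) | (37<<6) | 57
      = 0xB40000 | 0x006000 | 0x000940 | 0x000039
      = 0xB46979
Bytes: (v>>16)&0xFF=B4, (v>>8)&0xFF=69, v&0xFF=79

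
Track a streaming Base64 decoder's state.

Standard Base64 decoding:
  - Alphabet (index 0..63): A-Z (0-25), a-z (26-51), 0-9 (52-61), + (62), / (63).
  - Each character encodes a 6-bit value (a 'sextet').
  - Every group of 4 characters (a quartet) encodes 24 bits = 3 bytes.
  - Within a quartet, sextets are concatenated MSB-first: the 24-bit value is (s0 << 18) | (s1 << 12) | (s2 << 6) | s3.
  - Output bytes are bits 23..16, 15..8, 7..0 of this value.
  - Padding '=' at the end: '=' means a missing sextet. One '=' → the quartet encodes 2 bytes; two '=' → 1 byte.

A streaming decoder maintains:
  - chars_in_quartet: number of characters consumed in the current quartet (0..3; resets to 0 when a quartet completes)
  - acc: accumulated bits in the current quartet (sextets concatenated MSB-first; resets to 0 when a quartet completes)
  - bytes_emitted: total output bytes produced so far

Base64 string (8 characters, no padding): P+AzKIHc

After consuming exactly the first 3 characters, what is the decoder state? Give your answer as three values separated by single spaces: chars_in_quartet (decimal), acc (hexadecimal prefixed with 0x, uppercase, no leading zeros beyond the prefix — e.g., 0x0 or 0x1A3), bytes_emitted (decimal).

After char 0 ('P'=15): chars_in_quartet=1 acc=0xF bytes_emitted=0
After char 1 ('+'=62): chars_in_quartet=2 acc=0x3FE bytes_emitted=0
After char 2 ('A'=0): chars_in_quartet=3 acc=0xFF80 bytes_emitted=0

Answer: 3 0xFF80 0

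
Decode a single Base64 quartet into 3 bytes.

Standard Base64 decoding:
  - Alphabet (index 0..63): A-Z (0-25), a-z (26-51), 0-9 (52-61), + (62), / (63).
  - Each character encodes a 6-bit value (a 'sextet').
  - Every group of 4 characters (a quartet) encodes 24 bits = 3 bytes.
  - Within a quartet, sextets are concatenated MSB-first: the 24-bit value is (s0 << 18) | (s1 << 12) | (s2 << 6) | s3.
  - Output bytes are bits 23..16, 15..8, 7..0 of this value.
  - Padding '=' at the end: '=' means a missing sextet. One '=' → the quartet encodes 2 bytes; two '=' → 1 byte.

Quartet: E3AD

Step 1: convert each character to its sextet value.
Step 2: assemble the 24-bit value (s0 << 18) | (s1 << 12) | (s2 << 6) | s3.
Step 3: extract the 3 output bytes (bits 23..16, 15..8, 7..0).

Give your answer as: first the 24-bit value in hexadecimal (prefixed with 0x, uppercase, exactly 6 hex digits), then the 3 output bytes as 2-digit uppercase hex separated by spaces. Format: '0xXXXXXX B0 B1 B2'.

Sextets: E=4, 3=55, A=0, D=3
24-bit: (4<<18) | (55<<12) | (0<<6) | 3
      = 0x100000 | 0x037000 | 0x000000 | 0x000003
      = 0x137003
Bytes: (v>>16)&0xFF=13, (v>>8)&0xFF=70, v&0xFF=03

Answer: 0x137003 13 70 03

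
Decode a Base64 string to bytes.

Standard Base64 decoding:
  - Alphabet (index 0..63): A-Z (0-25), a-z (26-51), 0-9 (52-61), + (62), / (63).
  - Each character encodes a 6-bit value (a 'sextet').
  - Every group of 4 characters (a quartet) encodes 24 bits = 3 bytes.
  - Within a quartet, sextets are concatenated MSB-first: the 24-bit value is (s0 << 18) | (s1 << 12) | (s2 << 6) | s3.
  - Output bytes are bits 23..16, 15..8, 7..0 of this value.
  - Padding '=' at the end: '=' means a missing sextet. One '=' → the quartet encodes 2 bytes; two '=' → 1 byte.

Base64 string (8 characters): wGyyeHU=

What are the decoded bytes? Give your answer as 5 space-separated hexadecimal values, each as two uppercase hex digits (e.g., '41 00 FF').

Answer: C0 6C B2 78 75

Derivation:
After char 0 ('w'=48): chars_in_quartet=1 acc=0x30 bytes_emitted=0
After char 1 ('G'=6): chars_in_quartet=2 acc=0xC06 bytes_emitted=0
After char 2 ('y'=50): chars_in_quartet=3 acc=0x301B2 bytes_emitted=0
After char 3 ('y'=50): chars_in_quartet=4 acc=0xC06CB2 -> emit C0 6C B2, reset; bytes_emitted=3
After char 4 ('e'=30): chars_in_quartet=1 acc=0x1E bytes_emitted=3
After char 5 ('H'=7): chars_in_quartet=2 acc=0x787 bytes_emitted=3
After char 6 ('U'=20): chars_in_quartet=3 acc=0x1E1D4 bytes_emitted=3
Padding '=': partial quartet acc=0x1E1D4 -> emit 78 75; bytes_emitted=5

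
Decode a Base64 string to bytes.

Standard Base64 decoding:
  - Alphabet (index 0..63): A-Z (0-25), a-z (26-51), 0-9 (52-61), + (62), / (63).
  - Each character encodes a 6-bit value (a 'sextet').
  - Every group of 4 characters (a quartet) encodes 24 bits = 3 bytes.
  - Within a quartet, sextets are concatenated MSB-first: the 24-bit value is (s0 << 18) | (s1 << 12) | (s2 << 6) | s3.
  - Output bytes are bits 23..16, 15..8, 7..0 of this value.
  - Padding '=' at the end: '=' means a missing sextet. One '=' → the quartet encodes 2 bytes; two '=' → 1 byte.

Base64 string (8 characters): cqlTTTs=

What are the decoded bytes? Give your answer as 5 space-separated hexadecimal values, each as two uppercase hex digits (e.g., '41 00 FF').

Answer: 72 A9 53 4D 3B

Derivation:
After char 0 ('c'=28): chars_in_quartet=1 acc=0x1C bytes_emitted=0
After char 1 ('q'=42): chars_in_quartet=2 acc=0x72A bytes_emitted=0
After char 2 ('l'=37): chars_in_quartet=3 acc=0x1CAA5 bytes_emitted=0
After char 3 ('T'=19): chars_in_quartet=4 acc=0x72A953 -> emit 72 A9 53, reset; bytes_emitted=3
After char 4 ('T'=19): chars_in_quartet=1 acc=0x13 bytes_emitted=3
After char 5 ('T'=19): chars_in_quartet=2 acc=0x4D3 bytes_emitted=3
After char 6 ('s'=44): chars_in_quartet=3 acc=0x134EC bytes_emitted=3
Padding '=': partial quartet acc=0x134EC -> emit 4D 3B; bytes_emitted=5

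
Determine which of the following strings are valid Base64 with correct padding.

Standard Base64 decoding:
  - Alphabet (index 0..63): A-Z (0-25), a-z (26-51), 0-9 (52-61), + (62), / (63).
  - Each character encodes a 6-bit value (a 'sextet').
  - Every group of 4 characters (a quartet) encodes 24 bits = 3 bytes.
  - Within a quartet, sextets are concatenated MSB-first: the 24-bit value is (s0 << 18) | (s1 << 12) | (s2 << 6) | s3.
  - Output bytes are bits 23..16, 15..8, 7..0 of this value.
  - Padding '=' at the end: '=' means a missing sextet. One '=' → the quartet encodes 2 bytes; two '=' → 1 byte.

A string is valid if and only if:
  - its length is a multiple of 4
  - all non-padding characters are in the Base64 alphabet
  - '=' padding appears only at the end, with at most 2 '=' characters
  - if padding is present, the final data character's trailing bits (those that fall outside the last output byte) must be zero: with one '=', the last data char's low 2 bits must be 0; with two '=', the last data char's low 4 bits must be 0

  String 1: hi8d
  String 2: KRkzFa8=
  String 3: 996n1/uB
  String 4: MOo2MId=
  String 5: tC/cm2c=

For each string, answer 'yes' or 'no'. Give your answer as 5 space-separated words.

Answer: yes yes yes no yes

Derivation:
String 1: 'hi8d' → valid
String 2: 'KRkzFa8=' → valid
String 3: '996n1/uB' → valid
String 4: 'MOo2MId=' → invalid (bad trailing bits)
String 5: 'tC/cm2c=' → valid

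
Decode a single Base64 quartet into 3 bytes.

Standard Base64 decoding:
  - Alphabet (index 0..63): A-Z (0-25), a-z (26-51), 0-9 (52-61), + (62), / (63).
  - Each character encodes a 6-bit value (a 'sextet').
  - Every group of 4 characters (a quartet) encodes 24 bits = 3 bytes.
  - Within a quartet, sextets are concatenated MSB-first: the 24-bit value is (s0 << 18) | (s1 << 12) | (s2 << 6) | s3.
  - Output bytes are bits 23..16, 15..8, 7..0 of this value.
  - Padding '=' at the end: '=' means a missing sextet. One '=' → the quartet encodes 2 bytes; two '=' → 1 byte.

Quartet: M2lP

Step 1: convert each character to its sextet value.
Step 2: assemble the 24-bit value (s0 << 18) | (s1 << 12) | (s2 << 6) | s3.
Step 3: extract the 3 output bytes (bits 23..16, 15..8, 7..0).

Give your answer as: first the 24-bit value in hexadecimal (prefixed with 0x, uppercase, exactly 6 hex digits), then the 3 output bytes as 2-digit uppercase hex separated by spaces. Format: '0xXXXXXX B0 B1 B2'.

Sextets: M=12, 2=54, l=37, P=15
24-bit: (12<<18) | (54<<12) | (37<<6) | 15
      = 0x300000 | 0x036000 | 0x000940 | 0x00000F
      = 0x33694F
Bytes: (v>>16)&0xFF=33, (v>>8)&0xFF=69, v&0xFF=4F

Answer: 0x33694F 33 69 4F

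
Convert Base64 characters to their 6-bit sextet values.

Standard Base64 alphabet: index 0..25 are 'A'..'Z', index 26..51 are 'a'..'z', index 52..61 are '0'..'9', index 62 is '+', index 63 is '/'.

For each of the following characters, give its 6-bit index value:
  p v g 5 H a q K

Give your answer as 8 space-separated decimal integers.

Answer: 41 47 32 57 7 26 42 10

Derivation:
'p': a..z range, 26 + ord('p') − ord('a') = 41
'v': a..z range, 26 + ord('v') − ord('a') = 47
'g': a..z range, 26 + ord('g') − ord('a') = 32
'5': 0..9 range, 52 + ord('5') − ord('0') = 57
'H': A..Z range, ord('H') − ord('A') = 7
'a': a..z range, 26 + ord('a') − ord('a') = 26
'q': a..z range, 26 + ord('q') − ord('a') = 42
'K': A..Z range, ord('K') − ord('A') = 10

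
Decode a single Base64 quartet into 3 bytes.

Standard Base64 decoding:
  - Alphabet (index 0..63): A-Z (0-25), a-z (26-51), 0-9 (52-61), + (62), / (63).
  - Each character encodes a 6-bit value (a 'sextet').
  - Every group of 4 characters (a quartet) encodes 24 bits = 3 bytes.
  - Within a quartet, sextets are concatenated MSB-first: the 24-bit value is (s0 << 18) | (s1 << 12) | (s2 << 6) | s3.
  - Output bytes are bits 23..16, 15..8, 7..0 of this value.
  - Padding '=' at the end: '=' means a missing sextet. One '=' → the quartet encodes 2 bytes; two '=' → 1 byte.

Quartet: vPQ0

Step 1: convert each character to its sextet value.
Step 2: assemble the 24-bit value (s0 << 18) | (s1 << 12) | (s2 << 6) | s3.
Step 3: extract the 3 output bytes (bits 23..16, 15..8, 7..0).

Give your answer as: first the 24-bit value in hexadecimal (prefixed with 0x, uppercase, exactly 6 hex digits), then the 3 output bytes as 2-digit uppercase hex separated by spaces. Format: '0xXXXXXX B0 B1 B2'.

Answer: 0xBCF434 BC F4 34

Derivation:
Sextets: v=47, P=15, Q=16, 0=52
24-bit: (47<<18) | (15<<12) | (16<<6) | 52
      = 0xBC0000 | 0x00F000 | 0x000400 | 0x000034
      = 0xBCF434
Bytes: (v>>16)&0xFF=BC, (v>>8)&0xFF=F4, v&0xFF=34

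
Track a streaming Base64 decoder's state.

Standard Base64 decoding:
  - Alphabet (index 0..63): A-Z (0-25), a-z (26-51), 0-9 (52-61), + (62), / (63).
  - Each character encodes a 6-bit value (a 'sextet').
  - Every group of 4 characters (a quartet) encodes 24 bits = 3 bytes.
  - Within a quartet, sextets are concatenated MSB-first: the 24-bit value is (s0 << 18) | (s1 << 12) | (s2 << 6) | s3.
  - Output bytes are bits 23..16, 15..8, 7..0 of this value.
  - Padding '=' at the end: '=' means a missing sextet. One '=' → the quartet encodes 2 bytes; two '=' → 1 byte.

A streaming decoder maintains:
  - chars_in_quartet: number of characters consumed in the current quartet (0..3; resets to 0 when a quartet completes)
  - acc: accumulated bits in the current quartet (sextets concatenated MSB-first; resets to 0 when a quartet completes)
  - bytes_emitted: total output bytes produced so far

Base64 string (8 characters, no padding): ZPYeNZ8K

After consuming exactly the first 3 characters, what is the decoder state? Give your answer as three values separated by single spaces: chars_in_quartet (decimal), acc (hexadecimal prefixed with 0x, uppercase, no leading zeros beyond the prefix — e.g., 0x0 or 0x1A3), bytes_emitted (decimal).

After char 0 ('Z'=25): chars_in_quartet=1 acc=0x19 bytes_emitted=0
After char 1 ('P'=15): chars_in_quartet=2 acc=0x64F bytes_emitted=0
After char 2 ('Y'=24): chars_in_quartet=3 acc=0x193D8 bytes_emitted=0

Answer: 3 0x193D8 0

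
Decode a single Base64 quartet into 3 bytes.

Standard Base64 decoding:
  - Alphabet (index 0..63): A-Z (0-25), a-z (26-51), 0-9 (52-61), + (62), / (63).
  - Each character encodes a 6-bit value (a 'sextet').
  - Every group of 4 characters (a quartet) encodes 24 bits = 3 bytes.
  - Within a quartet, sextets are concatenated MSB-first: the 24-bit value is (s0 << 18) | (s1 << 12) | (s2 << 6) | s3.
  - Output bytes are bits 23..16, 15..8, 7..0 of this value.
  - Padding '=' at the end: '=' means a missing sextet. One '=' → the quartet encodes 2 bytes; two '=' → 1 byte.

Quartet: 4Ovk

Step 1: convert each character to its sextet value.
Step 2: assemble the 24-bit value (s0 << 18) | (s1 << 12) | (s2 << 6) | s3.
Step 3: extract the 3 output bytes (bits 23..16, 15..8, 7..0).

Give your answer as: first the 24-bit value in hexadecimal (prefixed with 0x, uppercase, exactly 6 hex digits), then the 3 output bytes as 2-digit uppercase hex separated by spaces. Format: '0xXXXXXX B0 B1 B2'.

Sextets: 4=56, O=14, v=47, k=36
24-bit: (56<<18) | (14<<12) | (47<<6) | 36
      = 0xE00000 | 0x00E000 | 0x000BC0 | 0x000024
      = 0xE0EBE4
Bytes: (v>>16)&0xFF=E0, (v>>8)&0xFF=EB, v&0xFF=E4

Answer: 0xE0EBE4 E0 EB E4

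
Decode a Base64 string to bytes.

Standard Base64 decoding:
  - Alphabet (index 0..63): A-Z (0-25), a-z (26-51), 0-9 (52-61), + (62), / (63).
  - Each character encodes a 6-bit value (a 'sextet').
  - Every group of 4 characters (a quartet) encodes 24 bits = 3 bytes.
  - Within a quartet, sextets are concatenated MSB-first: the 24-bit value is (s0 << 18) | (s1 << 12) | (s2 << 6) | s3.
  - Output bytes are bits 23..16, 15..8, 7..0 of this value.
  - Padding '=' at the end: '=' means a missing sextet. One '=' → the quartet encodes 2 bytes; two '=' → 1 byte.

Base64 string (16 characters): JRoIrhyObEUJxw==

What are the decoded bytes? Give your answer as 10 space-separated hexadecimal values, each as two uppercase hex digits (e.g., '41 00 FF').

After char 0 ('J'=9): chars_in_quartet=1 acc=0x9 bytes_emitted=0
After char 1 ('R'=17): chars_in_quartet=2 acc=0x251 bytes_emitted=0
After char 2 ('o'=40): chars_in_quartet=3 acc=0x9468 bytes_emitted=0
After char 3 ('I'=8): chars_in_quartet=4 acc=0x251A08 -> emit 25 1A 08, reset; bytes_emitted=3
After char 4 ('r'=43): chars_in_quartet=1 acc=0x2B bytes_emitted=3
After char 5 ('h'=33): chars_in_quartet=2 acc=0xAE1 bytes_emitted=3
After char 6 ('y'=50): chars_in_quartet=3 acc=0x2B872 bytes_emitted=3
After char 7 ('O'=14): chars_in_quartet=4 acc=0xAE1C8E -> emit AE 1C 8E, reset; bytes_emitted=6
After char 8 ('b'=27): chars_in_quartet=1 acc=0x1B bytes_emitted=6
After char 9 ('E'=4): chars_in_quartet=2 acc=0x6C4 bytes_emitted=6
After char 10 ('U'=20): chars_in_quartet=3 acc=0x1B114 bytes_emitted=6
After char 11 ('J'=9): chars_in_quartet=4 acc=0x6C4509 -> emit 6C 45 09, reset; bytes_emitted=9
After char 12 ('x'=49): chars_in_quartet=1 acc=0x31 bytes_emitted=9
After char 13 ('w'=48): chars_in_quartet=2 acc=0xC70 bytes_emitted=9
Padding '==': partial quartet acc=0xC70 -> emit C7; bytes_emitted=10

Answer: 25 1A 08 AE 1C 8E 6C 45 09 C7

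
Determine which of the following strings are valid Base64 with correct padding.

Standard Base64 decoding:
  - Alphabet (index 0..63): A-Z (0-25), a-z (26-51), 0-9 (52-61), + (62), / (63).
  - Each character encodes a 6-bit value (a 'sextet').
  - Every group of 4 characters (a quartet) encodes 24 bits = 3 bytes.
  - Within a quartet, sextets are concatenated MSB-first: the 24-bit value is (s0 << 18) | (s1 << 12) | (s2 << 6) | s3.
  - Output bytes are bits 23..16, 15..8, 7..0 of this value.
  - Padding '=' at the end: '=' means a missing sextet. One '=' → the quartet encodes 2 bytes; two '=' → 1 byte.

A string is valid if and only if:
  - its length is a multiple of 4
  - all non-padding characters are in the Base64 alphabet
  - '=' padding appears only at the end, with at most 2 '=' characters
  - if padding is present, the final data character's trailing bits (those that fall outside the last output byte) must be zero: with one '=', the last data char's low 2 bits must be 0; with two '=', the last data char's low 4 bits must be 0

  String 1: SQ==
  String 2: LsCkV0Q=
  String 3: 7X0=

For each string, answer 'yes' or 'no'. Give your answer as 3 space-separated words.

String 1: 'SQ==' → valid
String 2: 'LsCkV0Q=' → valid
String 3: '7X0=' → valid

Answer: yes yes yes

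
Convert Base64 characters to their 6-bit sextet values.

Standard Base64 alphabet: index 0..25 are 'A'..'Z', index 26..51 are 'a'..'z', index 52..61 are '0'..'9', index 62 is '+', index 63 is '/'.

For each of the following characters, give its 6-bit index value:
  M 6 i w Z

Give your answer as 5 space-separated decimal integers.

'M': A..Z range, ord('M') − ord('A') = 12
'6': 0..9 range, 52 + ord('6') − ord('0') = 58
'i': a..z range, 26 + ord('i') − ord('a') = 34
'w': a..z range, 26 + ord('w') − ord('a') = 48
'Z': A..Z range, ord('Z') − ord('A') = 25

Answer: 12 58 34 48 25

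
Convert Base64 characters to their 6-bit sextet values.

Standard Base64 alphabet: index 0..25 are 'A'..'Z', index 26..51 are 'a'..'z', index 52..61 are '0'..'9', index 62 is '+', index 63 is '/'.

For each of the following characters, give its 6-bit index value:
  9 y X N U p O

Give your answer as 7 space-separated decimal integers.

'9': 0..9 range, 52 + ord('9') − ord('0') = 61
'y': a..z range, 26 + ord('y') − ord('a') = 50
'X': A..Z range, ord('X') − ord('A') = 23
'N': A..Z range, ord('N') − ord('A') = 13
'U': A..Z range, ord('U') − ord('A') = 20
'p': a..z range, 26 + ord('p') − ord('a') = 41
'O': A..Z range, ord('O') − ord('A') = 14

Answer: 61 50 23 13 20 41 14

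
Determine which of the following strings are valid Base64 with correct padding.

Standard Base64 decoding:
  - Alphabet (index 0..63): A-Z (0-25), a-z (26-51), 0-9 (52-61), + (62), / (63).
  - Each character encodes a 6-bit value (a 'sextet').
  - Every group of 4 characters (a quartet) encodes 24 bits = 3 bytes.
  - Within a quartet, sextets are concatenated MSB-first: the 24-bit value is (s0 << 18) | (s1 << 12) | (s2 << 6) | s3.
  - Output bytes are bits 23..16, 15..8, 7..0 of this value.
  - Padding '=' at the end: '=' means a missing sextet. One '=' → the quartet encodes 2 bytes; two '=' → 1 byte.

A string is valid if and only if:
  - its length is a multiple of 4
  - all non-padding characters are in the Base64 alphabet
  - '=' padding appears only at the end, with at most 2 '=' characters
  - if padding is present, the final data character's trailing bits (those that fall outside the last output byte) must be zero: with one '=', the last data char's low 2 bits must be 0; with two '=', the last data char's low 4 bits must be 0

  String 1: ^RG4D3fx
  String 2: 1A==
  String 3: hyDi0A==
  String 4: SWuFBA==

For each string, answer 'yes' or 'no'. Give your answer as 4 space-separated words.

Answer: no yes yes yes

Derivation:
String 1: '^RG4D3fx' → invalid (bad char(s): ['^'])
String 2: '1A==' → valid
String 3: 'hyDi0A==' → valid
String 4: 'SWuFBA==' → valid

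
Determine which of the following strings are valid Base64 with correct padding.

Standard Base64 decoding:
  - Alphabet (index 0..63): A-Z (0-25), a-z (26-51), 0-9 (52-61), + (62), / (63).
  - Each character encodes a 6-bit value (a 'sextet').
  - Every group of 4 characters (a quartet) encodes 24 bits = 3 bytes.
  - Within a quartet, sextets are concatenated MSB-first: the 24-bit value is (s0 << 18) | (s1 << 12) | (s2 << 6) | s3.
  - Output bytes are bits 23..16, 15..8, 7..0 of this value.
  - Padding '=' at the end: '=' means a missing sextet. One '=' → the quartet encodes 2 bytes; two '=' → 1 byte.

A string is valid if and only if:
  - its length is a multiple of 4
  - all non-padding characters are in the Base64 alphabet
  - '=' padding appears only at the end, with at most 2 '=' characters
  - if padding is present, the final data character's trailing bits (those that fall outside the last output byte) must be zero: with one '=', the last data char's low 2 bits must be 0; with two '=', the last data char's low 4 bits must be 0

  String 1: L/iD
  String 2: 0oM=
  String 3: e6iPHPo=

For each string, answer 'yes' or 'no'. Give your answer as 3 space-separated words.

String 1: 'L/iD' → valid
String 2: '0oM=' → valid
String 3: 'e6iPHPo=' → valid

Answer: yes yes yes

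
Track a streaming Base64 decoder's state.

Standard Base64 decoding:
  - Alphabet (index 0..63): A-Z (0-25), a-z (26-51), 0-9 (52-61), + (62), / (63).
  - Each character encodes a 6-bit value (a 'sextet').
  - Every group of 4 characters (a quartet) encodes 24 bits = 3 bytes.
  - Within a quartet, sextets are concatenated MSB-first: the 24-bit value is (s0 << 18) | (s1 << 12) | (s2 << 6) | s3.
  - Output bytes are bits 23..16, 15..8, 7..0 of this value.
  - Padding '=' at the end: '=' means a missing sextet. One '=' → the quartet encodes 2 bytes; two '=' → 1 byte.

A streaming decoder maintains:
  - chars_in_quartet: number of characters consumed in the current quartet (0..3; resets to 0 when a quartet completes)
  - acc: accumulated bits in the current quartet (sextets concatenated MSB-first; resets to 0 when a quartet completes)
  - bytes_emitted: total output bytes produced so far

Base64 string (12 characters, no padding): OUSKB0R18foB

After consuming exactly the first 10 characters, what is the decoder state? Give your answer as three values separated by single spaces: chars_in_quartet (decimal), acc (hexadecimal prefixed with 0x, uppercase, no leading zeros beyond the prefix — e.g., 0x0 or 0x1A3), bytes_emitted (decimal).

Answer: 2 0xF1F 6

Derivation:
After char 0 ('O'=14): chars_in_quartet=1 acc=0xE bytes_emitted=0
After char 1 ('U'=20): chars_in_quartet=2 acc=0x394 bytes_emitted=0
After char 2 ('S'=18): chars_in_quartet=3 acc=0xE512 bytes_emitted=0
After char 3 ('K'=10): chars_in_quartet=4 acc=0x39448A -> emit 39 44 8A, reset; bytes_emitted=3
After char 4 ('B'=1): chars_in_quartet=1 acc=0x1 bytes_emitted=3
After char 5 ('0'=52): chars_in_quartet=2 acc=0x74 bytes_emitted=3
After char 6 ('R'=17): chars_in_quartet=3 acc=0x1D11 bytes_emitted=3
After char 7 ('1'=53): chars_in_quartet=4 acc=0x74475 -> emit 07 44 75, reset; bytes_emitted=6
After char 8 ('8'=60): chars_in_quartet=1 acc=0x3C bytes_emitted=6
After char 9 ('f'=31): chars_in_quartet=2 acc=0xF1F bytes_emitted=6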